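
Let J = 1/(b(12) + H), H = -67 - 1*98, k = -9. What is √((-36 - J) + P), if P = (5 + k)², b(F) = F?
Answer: I*√52003/51 ≈ 4.4714*I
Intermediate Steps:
H = -165 (H = -67 - 98 = -165)
P = 16 (P = (5 - 9)² = (-4)² = 16)
J = -1/153 (J = 1/(12 - 165) = 1/(-153) = -1/153 ≈ -0.0065359)
√((-36 - J) + P) = √((-36 - 1*(-1/153)) + 16) = √((-36 + 1/153) + 16) = √(-5507/153 + 16) = √(-3059/153) = I*√52003/51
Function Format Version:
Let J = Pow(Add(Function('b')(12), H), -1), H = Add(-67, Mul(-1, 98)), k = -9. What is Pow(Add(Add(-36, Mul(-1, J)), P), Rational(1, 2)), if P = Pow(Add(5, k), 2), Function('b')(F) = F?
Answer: Mul(Rational(1, 51), I, Pow(52003, Rational(1, 2))) ≈ Mul(4.4714, I)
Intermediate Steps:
H = -165 (H = Add(-67, -98) = -165)
P = 16 (P = Pow(Add(5, -9), 2) = Pow(-4, 2) = 16)
J = Rational(-1, 153) (J = Pow(Add(12, -165), -1) = Pow(-153, -1) = Rational(-1, 153) ≈ -0.0065359)
Pow(Add(Add(-36, Mul(-1, J)), P), Rational(1, 2)) = Pow(Add(Add(-36, Mul(-1, Rational(-1, 153))), 16), Rational(1, 2)) = Pow(Add(Add(-36, Rational(1, 153)), 16), Rational(1, 2)) = Pow(Add(Rational(-5507, 153), 16), Rational(1, 2)) = Pow(Rational(-3059, 153), Rational(1, 2)) = Mul(Rational(1, 51), I, Pow(52003, Rational(1, 2)))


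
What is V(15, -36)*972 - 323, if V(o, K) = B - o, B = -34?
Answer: -47951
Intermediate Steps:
V(o, K) = -34 - o
V(15, -36)*972 - 323 = (-34 - 1*15)*972 - 323 = (-34 - 15)*972 - 323 = -49*972 - 323 = -47628 - 323 = -47951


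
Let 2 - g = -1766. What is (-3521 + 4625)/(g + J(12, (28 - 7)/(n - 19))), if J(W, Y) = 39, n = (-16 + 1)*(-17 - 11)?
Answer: 1104/1807 ≈ 0.61096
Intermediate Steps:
g = 1768 (g = 2 - 1*(-1766) = 2 + 1766 = 1768)
n = 420 (n = -15*(-28) = 420)
(-3521 + 4625)/(g + J(12, (28 - 7)/(n - 19))) = (-3521 + 4625)/(1768 + 39) = 1104/1807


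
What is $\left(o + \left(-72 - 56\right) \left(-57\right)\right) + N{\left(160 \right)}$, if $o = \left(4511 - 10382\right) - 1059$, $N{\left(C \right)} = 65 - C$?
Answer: $271$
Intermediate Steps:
$o = -6930$ ($o = -5871 - 1059 = -6930$)
$\left(o + \left(-72 - 56\right) \left(-57\right)\right) + N{\left(160 \right)} = \left(-6930 + \left(-72 - 56\right) \left(-57\right)\right) + \left(65 - 160\right) = \left(-6930 - -7296\right) + \left(65 - 160\right) = \left(-6930 + 7296\right) - 95 = 366 - 95 = 271$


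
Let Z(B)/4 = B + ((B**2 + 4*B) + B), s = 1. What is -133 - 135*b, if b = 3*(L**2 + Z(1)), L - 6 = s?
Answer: -31318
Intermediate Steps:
L = 7 (L = 6 + 1 = 7)
Z(B) = 4*B**2 + 24*B (Z(B) = 4*(B + ((B**2 + 4*B) + B)) = 4*(B + (B**2 + 5*B)) = 4*(B**2 + 6*B) = 4*B**2 + 24*B)
b = 231 (b = 3*(7**2 + 4*1*(6 + 1)) = 3*(49 + 4*1*7) = 3*(49 + 28) = 3*77 = 231)
-133 - 135*b = -133 - 135*231 = -133 - 31185 = -31318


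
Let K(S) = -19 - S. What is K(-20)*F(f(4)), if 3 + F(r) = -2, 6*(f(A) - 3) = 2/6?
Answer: -5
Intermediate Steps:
f(A) = 55/18 (f(A) = 3 + (2/6)/6 = 3 + (2*(⅙))/6 = 3 + (⅙)*(⅓) = 3 + 1/18 = 55/18)
F(r) = -5 (F(r) = -3 - 2 = -5)
K(-20)*F(f(4)) = (-19 - 1*(-20))*(-5) = (-19 + 20)*(-5) = 1*(-5) = -5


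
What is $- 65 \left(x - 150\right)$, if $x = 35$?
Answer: $7475$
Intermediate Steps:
$- 65 \left(x - 150\right) = - 65 \left(35 - 150\right) = \left(-65\right) \left(-115\right) = 7475$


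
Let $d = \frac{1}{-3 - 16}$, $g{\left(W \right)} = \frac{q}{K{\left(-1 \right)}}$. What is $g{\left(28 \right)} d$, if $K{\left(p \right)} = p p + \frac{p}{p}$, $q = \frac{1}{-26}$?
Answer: $\frac{1}{988} \approx 0.0010121$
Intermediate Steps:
$q = - \frac{1}{26} \approx -0.038462$
$K{\left(p \right)} = 1 + p^{2}$ ($K{\left(p \right)} = p^{2} + 1 = 1 + p^{2}$)
$g{\left(W \right)} = - \frac{1}{52}$ ($g{\left(W \right)} = - \frac{1}{26 \left(1 + \left(-1\right)^{2}\right)} = - \frac{1}{26 \left(1 + 1\right)} = - \frac{1}{26 \cdot 2} = \left(- \frac{1}{26}\right) \frac{1}{2} = - \frac{1}{52}$)
$d = - \frac{1}{19}$ ($d = \frac{1}{-19} = - \frac{1}{19} \approx -0.052632$)
$g{\left(28 \right)} d = \left(- \frac{1}{52}\right) \left(- \frac{1}{19}\right) = \frac{1}{988}$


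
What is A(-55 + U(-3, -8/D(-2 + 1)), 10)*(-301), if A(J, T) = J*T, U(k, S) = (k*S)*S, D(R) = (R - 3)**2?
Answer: 335615/2 ≈ 1.6781e+5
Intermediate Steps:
D(R) = (-3 + R)**2
U(k, S) = k*S**2 (U(k, S) = (S*k)*S = k*S**2)
A(-55 + U(-3, -8/D(-2 + 1)), 10)*(-301) = ((-55 - 3*64/(-3 + (-2 + 1))**4)*10)*(-301) = ((-55 - 3*64/(-3 - 1)**4)*10)*(-301) = ((-55 - 3*(-8/((-4)**2))**2)*10)*(-301) = ((-55 - 3*(-8/16)**2)*10)*(-301) = ((-55 - 3*(-8*1/16)**2)*10)*(-301) = ((-55 - 3*(-1/2)**2)*10)*(-301) = ((-55 - 3*1/4)*10)*(-301) = ((-55 - 3/4)*10)*(-301) = -223/4*10*(-301) = -1115/2*(-301) = 335615/2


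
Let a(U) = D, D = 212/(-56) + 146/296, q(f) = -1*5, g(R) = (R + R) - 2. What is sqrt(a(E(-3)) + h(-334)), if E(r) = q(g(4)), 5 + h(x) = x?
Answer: I*sqrt(91845285)/518 ≈ 18.501*I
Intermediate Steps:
g(R) = -2 + 2*R (g(R) = 2*R - 2 = -2 + 2*R)
q(f) = -5
h(x) = -5 + x
E(r) = -5
D = -3411/1036 (D = 212*(-1/56) + 146*(1/296) = -53/14 + 73/148 = -3411/1036 ≈ -3.2925)
a(U) = -3411/1036
sqrt(a(E(-3)) + h(-334)) = sqrt(-3411/1036 + (-5 - 334)) = sqrt(-3411/1036 - 339) = sqrt(-354615/1036) = I*sqrt(91845285)/518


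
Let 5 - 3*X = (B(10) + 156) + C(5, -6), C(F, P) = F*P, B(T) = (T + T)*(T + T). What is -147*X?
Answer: 25529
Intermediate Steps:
B(T) = 4*T**2 (B(T) = (2*T)*(2*T) = 4*T**2)
X = -521/3 (X = 5/3 - ((4*10**2 + 156) + 5*(-6))/3 = 5/3 - ((4*100 + 156) - 30)/3 = 5/3 - ((400 + 156) - 30)/3 = 5/3 - (556 - 30)/3 = 5/3 - 1/3*526 = 5/3 - 526/3 = -521/3 ≈ -173.67)
-147*X = -147*(-521/3) = 25529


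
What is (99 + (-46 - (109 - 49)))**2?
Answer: 49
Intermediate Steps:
(99 + (-46 - (109 - 49)))**2 = (99 + (-46 - 1*60))**2 = (99 + (-46 - 60))**2 = (99 - 106)**2 = (-7)**2 = 49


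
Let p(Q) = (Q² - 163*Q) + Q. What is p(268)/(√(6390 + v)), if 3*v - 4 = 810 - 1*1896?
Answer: 7102*√13566/2261 ≈ 365.85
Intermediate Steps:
v = -1082/3 (v = 4/3 + (810 - 1*1896)/3 = 4/3 + (810 - 1896)/3 = 4/3 + (⅓)*(-1086) = 4/3 - 362 = -1082/3 ≈ -360.67)
p(Q) = Q² - 162*Q
p(268)/(√(6390 + v)) = (268*(-162 + 268))/(√(6390 - 1082/3)) = (268*106)/(√(18088/3)) = 28408/((2*√13566/3)) = 28408*(√13566/9044) = 7102*√13566/2261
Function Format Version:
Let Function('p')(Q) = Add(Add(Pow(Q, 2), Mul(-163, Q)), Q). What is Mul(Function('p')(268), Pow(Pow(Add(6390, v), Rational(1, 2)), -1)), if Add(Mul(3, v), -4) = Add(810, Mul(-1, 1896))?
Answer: Mul(Rational(7102, 2261), Pow(13566, Rational(1, 2))) ≈ 365.85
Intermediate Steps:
v = Rational(-1082, 3) (v = Add(Rational(4, 3), Mul(Rational(1, 3), Add(810, Mul(-1, 1896)))) = Add(Rational(4, 3), Mul(Rational(1, 3), Add(810, -1896))) = Add(Rational(4, 3), Mul(Rational(1, 3), -1086)) = Add(Rational(4, 3), -362) = Rational(-1082, 3) ≈ -360.67)
Function('p')(Q) = Add(Pow(Q, 2), Mul(-162, Q))
Mul(Function('p')(268), Pow(Pow(Add(6390, v), Rational(1, 2)), -1)) = Mul(Mul(268, Add(-162, 268)), Pow(Pow(Add(6390, Rational(-1082, 3)), Rational(1, 2)), -1)) = Mul(Mul(268, 106), Pow(Pow(Rational(18088, 3), Rational(1, 2)), -1)) = Mul(28408, Pow(Mul(Rational(2, 3), Pow(13566, Rational(1, 2))), -1)) = Mul(28408, Mul(Rational(1, 9044), Pow(13566, Rational(1, 2)))) = Mul(Rational(7102, 2261), Pow(13566, Rational(1, 2)))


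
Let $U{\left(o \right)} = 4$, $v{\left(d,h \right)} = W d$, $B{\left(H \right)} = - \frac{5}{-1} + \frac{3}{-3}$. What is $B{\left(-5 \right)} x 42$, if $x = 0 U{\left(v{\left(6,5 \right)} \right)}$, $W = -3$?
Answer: $0$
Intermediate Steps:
$B{\left(H \right)} = 4$ ($B{\left(H \right)} = \left(-5\right) \left(-1\right) + 3 \left(- \frac{1}{3}\right) = 5 - 1 = 4$)
$v{\left(d,h \right)} = - 3 d$
$x = 0$ ($x = 0 \cdot 4 = 0$)
$B{\left(-5 \right)} x 42 = 4 \cdot 0 \cdot 42 = 0 \cdot 42 = 0$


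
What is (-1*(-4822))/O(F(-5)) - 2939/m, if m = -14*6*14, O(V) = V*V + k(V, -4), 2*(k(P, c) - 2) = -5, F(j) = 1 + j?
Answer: 11432453/36456 ≈ 313.60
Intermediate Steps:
k(P, c) = -½ (k(P, c) = 2 + (½)*(-5) = 2 - 5/2 = -½)
O(V) = -½ + V² (O(V) = V*V - ½ = V² - ½ = -½ + V²)
m = -1176 (m = -84*14 = -1176)
(-1*(-4822))/O(F(-5)) - 2939/m = (-1*(-4822))/(-½ + (1 - 5)²) - 2939/(-1176) = 4822/(-½ + (-4)²) - 2939*(-1/1176) = 4822/(-½ + 16) + 2939/1176 = 4822/(31/2) + 2939/1176 = 4822*(2/31) + 2939/1176 = 9644/31 + 2939/1176 = 11432453/36456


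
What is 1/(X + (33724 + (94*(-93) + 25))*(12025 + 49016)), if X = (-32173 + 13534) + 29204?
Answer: 1/1526462852 ≈ 6.5511e-10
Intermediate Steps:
X = 10565 (X = -18639 + 29204 = 10565)
1/(X + (33724 + (94*(-93) + 25))*(12025 + 49016)) = 1/(10565 + (33724 + (94*(-93) + 25))*(12025 + 49016)) = 1/(10565 + (33724 + (-8742 + 25))*61041) = 1/(10565 + (33724 - 8717)*61041) = 1/(10565 + 25007*61041) = 1/(10565 + 1526452287) = 1/1526462852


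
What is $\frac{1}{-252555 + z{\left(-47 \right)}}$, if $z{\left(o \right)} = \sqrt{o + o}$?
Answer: $- \frac{252555}{63784028119} - \frac{i \sqrt{94}}{63784028119} \approx -3.9595 \cdot 10^{-6} - 1.52 \cdot 10^{-10} i$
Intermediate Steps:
$z{\left(o \right)} = \sqrt{2} \sqrt{o}$ ($z{\left(o \right)} = \sqrt{2 o} = \sqrt{2} \sqrt{o}$)
$\frac{1}{-252555 + z{\left(-47 \right)}} = \frac{1}{-252555 + \sqrt{2} \sqrt{-47}} = \frac{1}{-252555 + \sqrt{2} i \sqrt{47}} = \frac{1}{-252555 + i \sqrt{94}}$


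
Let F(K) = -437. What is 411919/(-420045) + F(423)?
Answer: -183971584/420045 ≈ -437.98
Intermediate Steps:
411919/(-420045) + F(423) = 411919/(-420045) - 437 = 411919*(-1/420045) - 437 = -411919/420045 - 437 = -183971584/420045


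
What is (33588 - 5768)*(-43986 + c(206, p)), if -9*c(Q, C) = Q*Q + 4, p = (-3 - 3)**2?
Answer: -12193895480/9 ≈ -1.3549e+9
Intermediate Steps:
p = 36 (p = (-6)**2 = 36)
c(Q, C) = -4/9 - Q**2/9 (c(Q, C) = -(Q*Q + 4)/9 = -(Q**2 + 4)/9 = -(4 + Q**2)/9 = -4/9 - Q**2/9)
(33588 - 5768)*(-43986 + c(206, p)) = (33588 - 5768)*(-43986 + (-4/9 - 1/9*206**2)) = 27820*(-43986 + (-4/9 - 1/9*42436)) = 27820*(-43986 + (-4/9 - 42436/9)) = 27820*(-43986 - 42440/9) = 27820*(-438314/9) = -12193895480/9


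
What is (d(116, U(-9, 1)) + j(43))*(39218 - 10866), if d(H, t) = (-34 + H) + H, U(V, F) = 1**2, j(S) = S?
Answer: 6832832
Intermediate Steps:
U(V, F) = 1
d(H, t) = -34 + 2*H
(d(116, U(-9, 1)) + j(43))*(39218 - 10866) = ((-34 + 2*116) + 43)*(39218 - 10866) = ((-34 + 232) + 43)*28352 = (198 + 43)*28352 = 241*28352 = 6832832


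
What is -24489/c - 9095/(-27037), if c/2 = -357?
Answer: 222867641/6434806 ≈ 34.635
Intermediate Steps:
c = -714 (c = 2*(-357) = -714)
-24489/c - 9095/(-27037) = -24489/(-714) - 9095/(-27037) = -24489*(-1/714) - 9095*(-1/27037) = 8163/238 + 9095/27037 = 222867641/6434806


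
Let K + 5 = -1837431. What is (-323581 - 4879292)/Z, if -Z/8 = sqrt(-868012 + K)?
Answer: -1734291*I*sqrt(676362)/3607264 ≈ -395.4*I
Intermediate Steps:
K = -1837436 (K = -5 - 1837431 = -1837436)
Z = -16*I*sqrt(676362) (Z = -8*sqrt(-868012 - 1837436) = -16*I*sqrt(676362) ≈ -13159.0*I)
(-323581 - 4879292)/Z = (-323581 - 4879292)/((-16*I*sqrt(676362))) = -1734291*I*sqrt(676362)/3607264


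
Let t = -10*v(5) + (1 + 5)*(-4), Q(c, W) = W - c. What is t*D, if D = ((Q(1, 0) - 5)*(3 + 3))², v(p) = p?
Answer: -95904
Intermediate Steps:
D = 1296 (D = (((0 - 1*1) - 5)*(3 + 3))² = (((0 - 1) - 5)*6)² = ((-1 - 5)*6)² = (-6*6)² = (-36)² = 1296)
t = -74 (t = -10*5 + (1 + 5)*(-4) = -50 + 6*(-4) = -50 - 24 = -74)
t*D = -74*1296 = -95904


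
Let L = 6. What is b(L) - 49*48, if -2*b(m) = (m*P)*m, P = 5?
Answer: -2442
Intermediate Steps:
b(m) = -5*m²/2 (b(m) = -m*5*m/2 = -5*m*m/2 = -5*m²/2)
b(L) - 49*48 = -5/2*6² - 49*48 = -5/2*36 - 2352 = -90 - 2352 = -2442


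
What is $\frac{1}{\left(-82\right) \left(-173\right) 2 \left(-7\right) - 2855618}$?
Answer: $- \frac{1}{3054222} \approx -3.2742 \cdot 10^{-7}$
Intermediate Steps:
$\frac{1}{\left(-82\right) \left(-173\right) 2 \left(-7\right) - 2855618} = \frac{1}{14186 \left(-14\right) - 2855618} = \frac{1}{-198604 - 2855618} = \frac{1}{-3054222} = - \frac{1}{3054222}$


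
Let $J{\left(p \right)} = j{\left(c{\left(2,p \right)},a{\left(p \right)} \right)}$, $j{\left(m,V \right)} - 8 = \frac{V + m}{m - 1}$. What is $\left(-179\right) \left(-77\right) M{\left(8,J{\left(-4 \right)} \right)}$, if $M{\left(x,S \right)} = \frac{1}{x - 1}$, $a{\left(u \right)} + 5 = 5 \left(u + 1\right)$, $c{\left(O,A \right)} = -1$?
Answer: $1969$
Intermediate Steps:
$a{\left(u \right)} = 5 u$ ($a{\left(u \right)} = -5 + 5 \left(u + 1\right) = -5 + 5 \left(1 + u\right) = -5 + \left(5 + 5 u\right) = 5 u$)
$j{\left(m,V \right)} = 8 + \frac{V + m}{-1 + m}$ ($j{\left(m,V \right)} = 8 + \frac{V + m}{m - 1} = 8 + \frac{V + m}{-1 + m}$)
$J{\left(p \right)} = \frac{17}{2} - \frac{5 p}{2}$ ($J{\left(p \right)} = \frac{-8 + 5 p + 9 \left(-1\right)}{-1 - 1} = \frac{-8 + 5 p - 9}{-2} = - \frac{-17 + 5 p}{2} = \frac{17}{2} - \frac{5 p}{2}$)
$M{\left(x,S \right)} = \frac{1}{-1 + x}$
$\left(-179\right) \left(-77\right) M{\left(8,J{\left(-4 \right)} \right)} = \frac{\left(-179\right) \left(-77\right)}{-1 + 8} = \frac{13783}{7} = 13783 \cdot \frac{1}{7} = 1969$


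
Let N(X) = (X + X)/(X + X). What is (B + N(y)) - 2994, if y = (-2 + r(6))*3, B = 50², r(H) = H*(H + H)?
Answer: -493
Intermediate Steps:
r(H) = 2*H² (r(H) = H*(2*H) = 2*H²)
B = 2500
y = 210 (y = (-2 + 2*6²)*3 = (-2 + 2*36)*3 = (-2 + 72)*3 = 70*3 = 210)
N(X) = 1 (N(X) = (2*X)/((2*X)) = (2*X)*(1/(2*X)) = 1)
(B + N(y)) - 2994 = (2500 + 1) - 2994 = 2501 - 2994 = -493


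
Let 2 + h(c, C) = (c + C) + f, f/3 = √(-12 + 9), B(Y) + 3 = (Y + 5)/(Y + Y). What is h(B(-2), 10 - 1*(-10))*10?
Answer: 285/2 + 30*I*√3 ≈ 142.5 + 51.962*I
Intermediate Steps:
B(Y) = -3 + (5 + Y)/(2*Y) (B(Y) = -3 + (Y + 5)/(Y + Y) = -3 + (5 + Y)/((2*Y)) = -3 + (5 + Y)*(1/(2*Y)) = -3 + (5 + Y)/(2*Y))
f = 3*I*√3 (f = 3*√(-12 + 9) = 3*√(-3) = 3*(I*√3) = 3*I*√3 ≈ 5.1962*I)
h(c, C) = -2 + C + c + 3*I*√3 (h(c, C) = -2 + ((c + C) + 3*I*√3) = -2 + ((C + c) + 3*I*√3) = -2 + (C + c + 3*I*√3) = -2 + C + c + 3*I*√3)
h(B(-2), 10 - 1*(-10))*10 = (-2 + (10 - 1*(-10)) + (5/2)*(1 - 1*(-2))/(-2) + 3*I*√3)*10 = (-2 + (10 + 10) + (5/2)*(-½)*(1 + 2) + 3*I*√3)*10 = (-2 + 20 + (5/2)*(-½)*3 + 3*I*√3)*10 = (-2 + 20 - 15/4 + 3*I*√3)*10 = (57/4 + 3*I*√3)*10 = 285/2 + 30*I*√3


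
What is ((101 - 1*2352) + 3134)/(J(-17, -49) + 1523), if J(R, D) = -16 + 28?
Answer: 883/1535 ≈ 0.57524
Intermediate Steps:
J(R, D) = 12
((101 - 1*2352) + 3134)/(J(-17, -49) + 1523) = ((101 - 1*2352) + 3134)/(12 + 1523) = ((101 - 2352) + 3134)/1535 = (-2251 + 3134)*(1/1535) = 883*(1/1535) = 883/1535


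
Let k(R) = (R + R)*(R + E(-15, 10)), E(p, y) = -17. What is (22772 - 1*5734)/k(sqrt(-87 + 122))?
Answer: -8519/254 - 20689*sqrt(35)/1270 ≈ -129.92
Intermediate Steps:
k(R) = 2*R*(-17 + R) (k(R) = (R + R)*(R - 17) = (2*R)*(-17 + R) = 2*R*(-17 + R))
(22772 - 1*5734)/k(sqrt(-87 + 122)) = (22772 - 1*5734)/((2*sqrt(-87 + 122)*(-17 + sqrt(-87 + 122)))) = (22772 - 5734)/((2*sqrt(35)*(-17 + sqrt(35)))) = 17038*(sqrt(35)/(70*(-17 + sqrt(35)))) = 1217*sqrt(35)/(5*(-17 + sqrt(35)))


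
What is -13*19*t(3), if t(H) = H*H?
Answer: -2223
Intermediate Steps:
t(H) = H²
-13*19*t(3) = -13*19*3² = -247*9 = -1*2223 = -2223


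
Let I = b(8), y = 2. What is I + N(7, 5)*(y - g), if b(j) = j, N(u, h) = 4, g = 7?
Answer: -12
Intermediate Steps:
I = 8
I + N(7, 5)*(y - g) = 8 + 4*(2 - 1*7) = 8 + 4*(2 - 7) = 8 + 4*(-5) = 8 - 20 = -12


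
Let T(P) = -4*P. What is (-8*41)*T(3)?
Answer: 3936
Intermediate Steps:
(-8*41)*T(3) = (-8*41)*(-4*3) = -328*(-12) = 3936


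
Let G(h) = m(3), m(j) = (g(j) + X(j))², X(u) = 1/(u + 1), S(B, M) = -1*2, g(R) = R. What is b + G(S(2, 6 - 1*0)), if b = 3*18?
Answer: 1033/16 ≈ 64.563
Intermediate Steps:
S(B, M) = -2
X(u) = 1/(1 + u)
m(j) = (j + 1/(1 + j))²
G(h) = 169/16 (G(h) = (3 + 1/(1 + 3))² = (3 + 1/4)² = (3 + ¼)² = (13/4)² = 169/16)
b = 54
b + G(S(2, 6 - 1*0)) = 54 + 169/16 = 1033/16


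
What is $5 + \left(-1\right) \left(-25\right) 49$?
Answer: $1230$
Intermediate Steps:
$5 + \left(-1\right) \left(-25\right) 49 = 5 + 25 \cdot 49 = 5 + 1225 = 1230$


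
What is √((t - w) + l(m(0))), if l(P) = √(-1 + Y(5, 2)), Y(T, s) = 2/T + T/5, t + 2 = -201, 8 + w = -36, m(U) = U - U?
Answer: √(-3975 + 5*√10)/5 ≈ 12.584*I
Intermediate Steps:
m(U) = 0
w = -44 (w = -8 - 36 = -44)
t = -203 (t = -2 - 201 = -203)
Y(T, s) = 2/T + T/5 (Y(T, s) = 2/T + T*(⅕) = 2/T + T/5)
l(P) = √10/5 (l(P) = √(-1 + (2/5 + (⅕)*5)) = √(-1 + (2*(⅕) + 1)) = √(-1 + (⅖ + 1)) = √(-1 + 7/5) = √(⅖) = √10/5)
√((t - w) + l(m(0))) = √((-203 - 1*(-44)) + √10/5) = √((-203 + 44) + √10/5) = √(-159 + √10/5)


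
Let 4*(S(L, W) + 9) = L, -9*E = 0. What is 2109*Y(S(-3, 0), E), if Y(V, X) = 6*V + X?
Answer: -246753/2 ≈ -1.2338e+5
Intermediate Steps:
E = 0 (E = -⅑*0 = 0)
S(L, W) = -9 + L/4
Y(V, X) = X + 6*V
2109*Y(S(-3, 0), E) = 2109*(0 + 6*(-9 + (¼)*(-3))) = 2109*(0 + 6*(-9 - ¾)) = 2109*(0 + 6*(-39/4)) = 2109*(0 - 117/2) = 2109*(-117/2) = -246753/2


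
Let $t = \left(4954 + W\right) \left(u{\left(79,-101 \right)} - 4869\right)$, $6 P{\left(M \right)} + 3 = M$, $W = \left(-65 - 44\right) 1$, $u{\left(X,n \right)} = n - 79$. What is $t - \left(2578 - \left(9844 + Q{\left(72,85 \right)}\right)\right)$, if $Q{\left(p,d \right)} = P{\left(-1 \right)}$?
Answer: $- \frac{73365419}{3} \approx -2.4455 \cdot 10^{7}$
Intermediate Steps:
$u{\left(X,n \right)} = -79 + n$
$W = -109$ ($W = \left(-109\right) 1 = -109$)
$P{\left(M \right)} = - \frac{1}{2} + \frac{M}{6}$
$Q{\left(p,d \right)} = - \frac{2}{3}$ ($Q{\left(p,d \right)} = - \frac{1}{2} + \frac{1}{6} \left(-1\right) = - \frac{1}{2} - \frac{1}{6} = - \frac{2}{3}$)
$t = -24462405$ ($t = \left(4954 - 109\right) \left(\left(-79 - 101\right) - 4869\right) = 4845 \left(-180 - 4869\right) = 4845 \left(-5049\right) = -24462405$)
$t - \left(2578 - \left(9844 + Q{\left(72,85 \right)}\right)\right) = -24462405 - \left(2578 - \frac{29530}{3}\right) = -24462405 - - \frac{21796}{3} = -24462405 + \frac{21796}{3} = - \frac{73365419}{3}$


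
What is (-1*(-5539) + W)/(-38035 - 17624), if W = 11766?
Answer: -17305/55659 ≈ -0.31091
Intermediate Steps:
(-1*(-5539) + W)/(-38035 - 17624) = (-1*(-5539) + 11766)/(-38035 - 17624) = (5539 + 11766)/(-55659) = 17305*(-1/55659) = -17305/55659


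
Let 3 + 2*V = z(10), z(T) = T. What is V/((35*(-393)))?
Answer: -1/3930 ≈ -0.00025445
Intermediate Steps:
V = 7/2 (V = -3/2 + (½)*10 = -3/2 + 5 = 7/2 ≈ 3.5000)
V/((35*(-393))) = 7/(2*((35*(-393)))) = (7/2)/(-13755) = (7/2)*(-1/13755) = -1/3930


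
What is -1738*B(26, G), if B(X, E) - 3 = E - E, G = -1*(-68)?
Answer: -5214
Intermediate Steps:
G = 68
B(X, E) = 3 (B(X, E) = 3 + (E - E) = 3 + 0 = 3)
-1738*B(26, G) = -1738*3 = -5214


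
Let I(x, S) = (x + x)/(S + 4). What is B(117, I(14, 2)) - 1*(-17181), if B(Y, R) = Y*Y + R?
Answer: 92624/3 ≈ 30875.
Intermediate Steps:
I(x, S) = 2*x/(4 + S) (I(x, S) = (2*x)/(4 + S) = 2*x/(4 + S))
B(Y, R) = R + Y² (B(Y, R) = Y² + R = R + Y²)
B(117, I(14, 2)) - 1*(-17181) = (2*14/(4 + 2) + 117²) - 1*(-17181) = (2*14/6 + 13689) + 17181 = (2*14*(⅙) + 13689) + 17181 = (14/3 + 13689) + 17181 = 41081/3 + 17181 = 92624/3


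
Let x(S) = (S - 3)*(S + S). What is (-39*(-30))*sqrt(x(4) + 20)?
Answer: 2340*sqrt(7) ≈ 6191.1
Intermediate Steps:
x(S) = 2*S*(-3 + S) (x(S) = (-3 + S)*(2*S) = 2*S*(-3 + S))
(-39*(-30))*sqrt(x(4) + 20) = (-39*(-30))*sqrt(2*4*(-3 + 4) + 20) = 1170*sqrt(2*4*1 + 20) = 1170*sqrt(8 + 20) = 1170*sqrt(28) = 1170*(2*sqrt(7)) = 2340*sqrt(7)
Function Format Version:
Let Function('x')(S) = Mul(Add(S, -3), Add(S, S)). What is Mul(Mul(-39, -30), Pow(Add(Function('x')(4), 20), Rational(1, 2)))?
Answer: Mul(2340, Pow(7, Rational(1, 2))) ≈ 6191.1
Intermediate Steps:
Function('x')(S) = Mul(2, S, Add(-3, S)) (Function('x')(S) = Mul(Add(-3, S), Mul(2, S)) = Mul(2, S, Add(-3, S)))
Mul(Mul(-39, -30), Pow(Add(Function('x')(4), 20), Rational(1, 2))) = Mul(Mul(-39, -30), Pow(Add(Mul(2, 4, Add(-3, 4)), 20), Rational(1, 2))) = Mul(1170, Pow(Add(Mul(2, 4, 1), 20), Rational(1, 2))) = Mul(1170, Pow(Add(8, 20), Rational(1, 2))) = Mul(1170, Pow(28, Rational(1, 2))) = Mul(1170, Mul(2, Pow(7, Rational(1, 2)))) = Mul(2340, Pow(7, Rational(1, 2)))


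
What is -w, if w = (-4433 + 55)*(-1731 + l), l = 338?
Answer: -6098554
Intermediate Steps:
w = 6098554 (w = (-4433 + 55)*(-1731 + 338) = -4378*(-1393) = 6098554)
-w = -1*6098554 = -6098554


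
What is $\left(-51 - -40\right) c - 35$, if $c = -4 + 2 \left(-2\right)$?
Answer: $53$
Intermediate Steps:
$c = -8$ ($c = -4 - 4 = -8$)
$\left(-51 - -40\right) c - 35 = \left(-51 - -40\right) \left(-8\right) - 35 = \left(-51 + 40\right) \left(-8\right) - 35 = \left(-11\right) \left(-8\right) - 35 = 88 - 35 = 53$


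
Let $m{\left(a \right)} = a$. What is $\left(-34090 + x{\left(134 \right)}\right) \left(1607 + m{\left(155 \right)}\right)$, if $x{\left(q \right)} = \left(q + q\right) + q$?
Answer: $-59358256$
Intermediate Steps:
$x{\left(q \right)} = 3 q$ ($x{\left(q \right)} = 2 q + q = 3 q$)
$\left(-34090 + x{\left(134 \right)}\right) \left(1607 + m{\left(155 \right)}\right) = \left(-34090 + 3 \cdot 134\right) \left(1607 + 155\right) = \left(-34090 + 402\right) 1762 = \left(-33688\right) 1762 = -59358256$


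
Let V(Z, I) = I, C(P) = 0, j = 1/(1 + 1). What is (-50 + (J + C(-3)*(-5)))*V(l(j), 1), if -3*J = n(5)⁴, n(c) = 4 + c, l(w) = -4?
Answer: -2237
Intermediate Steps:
j = ½ (j = 1/2 = ½ ≈ 0.50000)
J = -2187 (J = -(4 + 5)⁴/3 = -⅓*9⁴ = -⅓*6561 = -2187)
(-50 + (J + C(-3)*(-5)))*V(l(j), 1) = (-50 + (-2187 + 0*(-5)))*1 = (-50 + (-2187 + 0))*1 = (-50 - 2187)*1 = -2237*1 = -2237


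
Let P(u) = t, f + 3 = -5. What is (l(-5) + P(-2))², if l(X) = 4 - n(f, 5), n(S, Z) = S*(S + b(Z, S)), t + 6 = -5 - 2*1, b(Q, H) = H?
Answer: 18769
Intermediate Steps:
f = -8 (f = -3 - 5 = -8)
t = -13 (t = -6 + (-5 - 2*1) = -6 + (-5 - 2) = -6 - 7 = -13)
P(u) = -13
n(S, Z) = 2*S² (n(S, Z) = S*(S + S) = S*(2*S) = 2*S²)
l(X) = -124 (l(X) = 4 - 2*(-8)² = 4 - 2*64 = 4 - 1*128 = 4 - 128 = -124)
(l(-5) + P(-2))² = (-124 - 13)² = (-137)² = 18769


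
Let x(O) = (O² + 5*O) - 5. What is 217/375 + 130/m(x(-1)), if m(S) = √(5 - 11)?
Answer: 217/375 - 65*I*√6/3 ≈ 0.57867 - 53.072*I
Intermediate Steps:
x(O) = -5 + O² + 5*O
m(S) = I*√6 (m(S) = √(-6) = I*√6)
217/375 + 130/m(x(-1)) = 217/375 + 130/((I*√6)) = 217*(1/375) + 130*(-I*√6/6) = 217/375 - 65*I*√6/3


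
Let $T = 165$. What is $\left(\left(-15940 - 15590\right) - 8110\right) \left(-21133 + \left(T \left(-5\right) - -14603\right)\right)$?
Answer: $291552200$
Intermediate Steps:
$\left(\left(-15940 - 15590\right) - 8110\right) \left(-21133 + \left(T \left(-5\right) - -14603\right)\right) = \left(\left(-15940 - 15590\right) - 8110\right) \left(-21133 + \left(165 \left(-5\right) - -14603\right)\right) = \left(-31530 - 8110\right) \left(-21133 + \left(-825 + 14603\right)\right) = - 39640 \left(-21133 + 13778\right) = \left(-39640\right) \left(-7355\right) = 291552200$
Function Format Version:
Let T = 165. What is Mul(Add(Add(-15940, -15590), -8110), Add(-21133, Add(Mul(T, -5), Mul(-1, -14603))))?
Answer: 291552200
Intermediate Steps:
Mul(Add(Add(-15940, -15590), -8110), Add(-21133, Add(Mul(T, -5), Mul(-1, -14603)))) = Mul(Add(Add(-15940, -15590), -8110), Add(-21133, Add(Mul(165, -5), Mul(-1, -14603)))) = Mul(Add(-31530, -8110), Add(-21133, Add(-825, 14603))) = Mul(-39640, Add(-21133, 13778)) = Mul(-39640, -7355) = 291552200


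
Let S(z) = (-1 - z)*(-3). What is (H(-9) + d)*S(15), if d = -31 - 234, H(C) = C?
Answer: -13152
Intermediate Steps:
S(z) = 3 + 3*z
d = -265
(H(-9) + d)*S(15) = (-9 - 265)*(3 + 3*15) = -274*(3 + 45) = -274*48 = -13152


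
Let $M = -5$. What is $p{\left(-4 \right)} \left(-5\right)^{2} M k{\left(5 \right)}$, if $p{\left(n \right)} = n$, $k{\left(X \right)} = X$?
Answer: $2500$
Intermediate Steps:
$p{\left(-4 \right)} \left(-5\right)^{2} M k{\left(5 \right)} = - 4 \left(-5\right)^{2} \left(\left(-5\right) 5\right) = \left(-4\right) 25 \left(-25\right) = \left(-100\right) \left(-25\right) = 2500$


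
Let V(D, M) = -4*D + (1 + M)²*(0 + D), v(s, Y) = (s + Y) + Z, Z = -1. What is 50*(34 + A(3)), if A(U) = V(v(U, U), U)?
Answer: 4700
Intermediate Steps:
v(s, Y) = -1 + Y + s (v(s, Y) = (s + Y) - 1 = (Y + s) - 1 = -1 + Y + s)
V(D, M) = -4*D + D*(1 + M)² (V(D, M) = -4*D + (1 + M)²*D = -4*D + D*(1 + M)²)
A(U) = (-1 + 2*U)*(-4 + (1 + U)²) (A(U) = (-1 + U + U)*(-4 + (1 + U)²) = (-1 + 2*U)*(-4 + (1 + U)²))
50*(34 + A(3)) = 50*(34 + (-1 + 2*3)*(-4 + (1 + 3)²)) = 50*(34 + (-1 + 6)*(-4 + 4²)) = 50*(34 + 5*(-4 + 16)) = 50*(34 + 5*12) = 50*(34 + 60) = 50*94 = 4700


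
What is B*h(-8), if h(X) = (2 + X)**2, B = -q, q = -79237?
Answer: 2852532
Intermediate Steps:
B = 79237 (B = -1*(-79237) = 79237)
B*h(-8) = 79237*(2 - 8)**2 = 79237*(-6)**2 = 79237*36 = 2852532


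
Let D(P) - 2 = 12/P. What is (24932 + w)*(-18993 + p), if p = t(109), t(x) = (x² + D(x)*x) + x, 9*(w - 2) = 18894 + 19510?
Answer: -1780012130/9 ≈ -1.9778e+8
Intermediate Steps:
w = 38422/9 (w = 2 + (18894 + 19510)/9 = 2 + (⅑)*38404 = 2 + 38404/9 = 38422/9 ≈ 4269.1)
D(P) = 2 + 12/P
t(x) = x + x² + x*(2 + 12/x) (t(x) = (x² + (2 + 12/x)*x) + x = (x² + x*(2 + 12/x)) + x = x + x² + x*(2 + 12/x))
p = 12220 (p = 12 + 109² + 3*109 = 12 + 11881 + 327 = 12220)
(24932 + w)*(-18993 + p) = (24932 + 38422/9)*(-18993 + 12220) = (262810/9)*(-6773) = -1780012130/9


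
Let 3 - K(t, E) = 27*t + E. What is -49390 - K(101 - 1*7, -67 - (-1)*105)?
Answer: -46817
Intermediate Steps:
K(t, E) = 3 - E - 27*t (K(t, E) = 3 - (27*t + E) = 3 - (E + 27*t) = 3 + (-E - 27*t) = 3 - E - 27*t)
-49390 - K(101 - 1*7, -67 - (-1)*105) = -49390 - (3 - (-67 - (-1)*105) - 27*(101 - 1*7)) = -49390 - (3 - (-67 - 1*(-105)) - 27*(101 - 7)) = -49390 - (3 - (-67 + 105) - 27*94) = -49390 - (3 - 1*38 - 2538) = -49390 - (3 - 38 - 2538) = -49390 - 1*(-2573) = -49390 + 2573 = -46817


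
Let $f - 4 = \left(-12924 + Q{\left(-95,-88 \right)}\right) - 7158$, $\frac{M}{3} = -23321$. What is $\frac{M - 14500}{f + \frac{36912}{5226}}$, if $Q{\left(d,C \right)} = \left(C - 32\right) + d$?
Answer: $\frac{73567273}{17669051} \approx 4.1636$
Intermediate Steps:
$M = -69963$ ($M = 3 \left(-23321\right) = -69963$)
$Q{\left(d,C \right)} = -32 + C + d$ ($Q{\left(d,C \right)} = \left(-32 + C\right) + d = -32 + C + d$)
$f = -20293$ ($f = 4 - 20297 = -20293$)
$\frac{M - 14500}{f + \frac{36912}{5226}} = \frac{-69963 - 14500}{-20293 + \frac{36912}{5226}} = - \frac{84463}{-20293 + 36912 \cdot \frac{1}{5226}} = - \frac{84463}{-20293 + \frac{6152}{871}} = - \frac{84463}{- \frac{17669051}{871}} = \left(-84463\right) \left(- \frac{871}{17669051}\right) = \frac{73567273}{17669051}$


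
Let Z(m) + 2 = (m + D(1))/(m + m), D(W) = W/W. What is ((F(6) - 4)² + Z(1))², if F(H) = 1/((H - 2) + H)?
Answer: 2019241/10000 ≈ 201.92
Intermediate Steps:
D(W) = 1
Z(m) = -2 + (1 + m)/(2*m) (Z(m) = -2 + (m + 1)/(m + m) = -2 + (1 + m)/((2*m)) = -2 + (1 + m)*(1/(2*m)) = -2 + (1 + m)/(2*m))
F(H) = 1/(-2 + 2*H) (F(H) = 1/((-2 + H) + H) = 1/(-2 + 2*H))
((F(6) - 4)² + Z(1))² = ((1/(2*(-1 + 6)) - 4)² + (½)*(1 - 3*1)/1)² = (((½)/5 - 4)² + (½)*1*(1 - 3))² = (((½)*(⅕) - 4)² + (½)*1*(-2))² = ((⅒ - 4)² - 1)² = ((-39/10)² - 1)² = (1521/100 - 1)² = (1421/100)² = 2019241/10000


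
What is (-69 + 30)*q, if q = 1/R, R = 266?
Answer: -39/266 ≈ -0.14662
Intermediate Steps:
q = 1/266 ≈ 0.0037594
(-69 + 30)*q = (-69 + 30)*(1/266) = -39*1/266 = -39/266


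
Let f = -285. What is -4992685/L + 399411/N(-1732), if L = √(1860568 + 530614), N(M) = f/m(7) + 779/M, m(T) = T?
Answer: -4842458964/499073 - 4992685*√2391182/2391182 ≈ -12932.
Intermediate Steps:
N(M) = -285/7 + 779/M
L = √2391182 ≈ 1546.3
-4992685/L + 399411/N(-1732) = -4992685*√2391182/2391182 + 399411/(-285/7 + 779/(-1732)) = -4992685*√2391182/2391182 + 399411/(-285/7 + 779*(-1/1732)) = -4992685*√2391182/2391182 + 399411/(-285/7 - 779/1732) = -4992685*√2391182/2391182 + 399411/(-499073/12124) = -4992685*√2391182/2391182 + 399411*(-12124/499073) = -4992685*√2391182/2391182 - 4842458964/499073 = -4842458964/499073 - 4992685*√2391182/2391182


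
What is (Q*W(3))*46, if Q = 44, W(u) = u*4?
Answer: 24288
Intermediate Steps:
W(u) = 4*u
(Q*W(3))*46 = (44*(4*3))*46 = (44*12)*46 = 528*46 = 24288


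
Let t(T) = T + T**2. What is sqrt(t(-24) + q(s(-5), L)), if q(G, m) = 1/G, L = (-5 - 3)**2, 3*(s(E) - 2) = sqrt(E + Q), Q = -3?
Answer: sqrt(6)*sqrt((1105 + 368*I*sqrt(2))/(3 + I*sqrt(2)))/2 ≈ 23.503 - 0.0041025*I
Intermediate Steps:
s(E) = 2 + sqrt(-3 + E)/3 (s(E) = 2 + sqrt(E - 3)/3 = 2 + sqrt(-3 + E)/3)
L = 64 (L = (-8)**2 = 64)
sqrt(t(-24) + q(s(-5), L)) = sqrt(-24*(1 - 24) + 1/(2 + sqrt(-3 - 5)/3)) = sqrt(-24*(-23) + 1/(2 + sqrt(-8)/3)) = sqrt(552 + 1/(2 + (2*I*sqrt(2))/3)) = sqrt(552 + 1/(2 + 2*I*sqrt(2)/3))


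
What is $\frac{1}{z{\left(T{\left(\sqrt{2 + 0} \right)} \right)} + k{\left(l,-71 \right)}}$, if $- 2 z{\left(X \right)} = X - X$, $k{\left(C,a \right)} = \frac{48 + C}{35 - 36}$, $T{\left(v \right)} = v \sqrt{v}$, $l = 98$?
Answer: $- \frac{1}{146} \approx -0.0068493$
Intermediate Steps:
$T{\left(v \right)} = v^{\frac{3}{2}}$
$k{\left(C,a \right)} = -48 - C$ ($k{\left(C,a \right)} = \frac{48 + C}{-1} = \left(48 + C\right) \left(-1\right) = -48 - C$)
$z{\left(X \right)} = 0$ ($z{\left(X \right)} = - \frac{X - X}{2} = \left(- \frac{1}{2}\right) 0 = 0$)
$\frac{1}{z{\left(T{\left(\sqrt{2 + 0} \right)} \right)} + k{\left(l,-71 \right)}} = \frac{1}{0 - 146} = \frac{1}{-146} = - \frac{1}{146}$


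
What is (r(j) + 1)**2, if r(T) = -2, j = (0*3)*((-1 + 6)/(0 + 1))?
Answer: 1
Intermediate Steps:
j = 0 (j = 0*(5/1) = 0*(5*1) = 0*5 = 0)
(r(j) + 1)**2 = (-2 + 1)**2 = (-1)**2 = 1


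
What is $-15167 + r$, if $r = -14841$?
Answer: $-30008$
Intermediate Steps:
$-15167 + r = -15167 - 14841 = -30008$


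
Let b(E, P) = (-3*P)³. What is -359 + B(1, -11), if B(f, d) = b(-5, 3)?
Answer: -1088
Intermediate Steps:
b(E, P) = -27*P³
B(f, d) = -729 (B(f, d) = -27*3³ = -27*27 = -729)
-359 + B(1, -11) = -359 - 729 = -1088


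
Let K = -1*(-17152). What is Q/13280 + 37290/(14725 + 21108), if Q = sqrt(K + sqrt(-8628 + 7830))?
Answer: 37290/35833 + sqrt(17152 + I*sqrt(798))/13280 ≈ 1.0505 + 8.1211e-6*I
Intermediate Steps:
K = 17152
Q = sqrt(17152 + I*sqrt(798)) (Q = sqrt(17152 + sqrt(-8628 + 7830)) = sqrt(17152 + sqrt(-798)) = sqrt(17152 + I*sqrt(798)) ≈ 130.97 + 0.108*I)
Q/13280 + 37290/(14725 + 21108) = sqrt(17152 + I*sqrt(798))/13280 + 37290/(14725 + 21108) = sqrt(17152 + I*sqrt(798))*(1/13280) + 37290/35833 = sqrt(17152 + I*sqrt(798))/13280 + 37290*(1/35833) = sqrt(17152 + I*sqrt(798))/13280 + 37290/35833 = 37290/35833 + sqrt(17152 + I*sqrt(798))/13280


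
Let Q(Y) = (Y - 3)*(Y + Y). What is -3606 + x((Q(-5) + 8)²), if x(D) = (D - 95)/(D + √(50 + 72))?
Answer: -108095236514/29984707 - 7649*√122/59969414 ≈ -3605.0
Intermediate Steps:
Q(Y) = 2*Y*(-3 + Y) (Q(Y) = (-3 + Y)*(2*Y) = 2*Y*(-3 + Y))
x(D) = (-95 + D)/(D + √122)
-3606 + x((Q(-5) + 8)²) = -3606 + (-95 + (2*(-5)*(-3 - 5) + 8)²)/((2*(-5)*(-3 - 5) + 8)² + √122) = -3606 + (-95 + (2*(-5)*(-8) + 8)²)/((2*(-5)*(-8) + 8)² + √122) = -3606 + (-95 + (80 + 8)²)/((80 + 8)² + √122) = -3606 + (-95 + 88²)/(88² + √122) = -3606 + (-95 + 7744)/(7744 + √122) = -3606 + 7649/(7744 + √122)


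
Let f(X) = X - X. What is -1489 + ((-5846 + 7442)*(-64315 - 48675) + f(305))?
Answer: -180333529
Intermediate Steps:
f(X) = 0
-1489 + ((-5846 + 7442)*(-64315 - 48675) + f(305)) = -1489 + ((-5846 + 7442)*(-64315 - 48675) + 0) = -1489 + (1596*(-112990) + 0) = -1489 + (-180332040 + 0) = -1489 - 180332040 = -180333529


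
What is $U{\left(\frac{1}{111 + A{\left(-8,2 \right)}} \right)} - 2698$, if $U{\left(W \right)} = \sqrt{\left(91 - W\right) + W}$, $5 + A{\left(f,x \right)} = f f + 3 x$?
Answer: $-2698 + \sqrt{91} \approx -2688.5$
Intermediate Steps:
$A{\left(f,x \right)} = -5 + f^{2} + 3 x$ ($A{\left(f,x \right)} = -5 + \left(f f + 3 x\right) = -5 + \left(f^{2} + 3 x\right) = -5 + f^{2} + 3 x$)
$U{\left(W \right)} = \sqrt{91}$
$U{\left(\frac{1}{111 + A{\left(-8,2 \right)}} \right)} - 2698 = \sqrt{91} - 2698 = -2698 + \sqrt{91}$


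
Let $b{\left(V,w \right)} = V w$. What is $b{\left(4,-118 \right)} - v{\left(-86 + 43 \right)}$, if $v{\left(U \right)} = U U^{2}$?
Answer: $79035$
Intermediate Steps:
$v{\left(U \right)} = U^{3}$
$b{\left(4,-118 \right)} - v{\left(-86 + 43 \right)} = 4 \left(-118\right) - \left(-86 + 43\right)^{3} = -472 - \left(-43\right)^{3} = -472 - -79507 = -472 + 79507 = 79035$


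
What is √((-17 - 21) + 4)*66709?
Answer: 66709*I*√34 ≈ 3.8898e+5*I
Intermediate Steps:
√((-17 - 21) + 4)*66709 = √(-38 + 4)*66709 = √(-34)*66709 = (I*√34)*66709 = 66709*I*√34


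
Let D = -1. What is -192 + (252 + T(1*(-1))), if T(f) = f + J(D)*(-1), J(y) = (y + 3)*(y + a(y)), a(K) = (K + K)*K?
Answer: 57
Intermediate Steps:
a(K) = 2*K**2 (a(K) = (2*K)*K = 2*K**2)
J(y) = (3 + y)*(y + 2*y**2) (J(y) = (y + 3)*(y + 2*y**2) = (3 + y)*(y + 2*y**2))
T(f) = -2 + f (T(f) = f - (3 + 2*(-1)**2 + 7*(-1))*(-1) = f - (3 + 2*1 - 7)*(-1) = f - (3 + 2 - 7)*(-1) = f - 1*(-2)*(-1) = f + 2*(-1) = f - 2 = -2 + f)
-192 + (252 + T(1*(-1))) = -192 + (252 + (-2 + 1*(-1))) = -192 + (252 + (-2 - 1)) = -192 + (252 - 3) = -192 + 249 = 57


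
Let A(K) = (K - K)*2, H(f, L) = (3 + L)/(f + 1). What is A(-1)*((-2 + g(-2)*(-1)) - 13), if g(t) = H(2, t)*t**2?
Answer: 0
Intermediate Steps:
H(f, L) = (3 + L)/(1 + f)
g(t) = t**2*(1 + t/3) (g(t) = ((3 + t)/(1 + 2))*t**2 = ((3 + t)/3)*t**2 = (1 + t/3)*t**2 = t**2*(1 + t/3))
A(K) = 0 (A(K) = 0*2 = 0)
A(-1)*((-2 + g(-2)*(-1)) - 13) = 0*((-2 + ((1/3)*(-2)**2*(3 - 2))*(-1)) - 13) = 0*((-2 + ((1/3)*4*1)*(-1)) - 13) = 0*((-2 + (4/3)*(-1)) - 13) = 0*((-2 - 4/3) - 13) = 0*(-10/3 - 13) = 0*(-49/3) = 0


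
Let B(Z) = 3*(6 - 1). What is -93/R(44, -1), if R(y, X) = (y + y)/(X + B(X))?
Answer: -651/44 ≈ -14.795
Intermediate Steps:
B(Z) = 15 (B(Z) = 3*5 = 15)
R(y, X) = 2*y/(15 + X) (R(y, X) = (y + y)/(X + 15) = (2*y)/(15 + X) = 2*y/(15 + X))
-93/R(44, -1) = -93/(2*44/(15 - 1)) = -93/(2*44/14) = -93/(2*44*(1/14)) = -93/44/7 = -93*7/44 = -651/44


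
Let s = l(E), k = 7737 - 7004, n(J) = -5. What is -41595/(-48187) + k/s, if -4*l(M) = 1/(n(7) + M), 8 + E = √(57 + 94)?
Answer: 1836737287/48187 - 2932*√151 ≈ 2087.8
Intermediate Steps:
k = 733
E = -8 + √151 (E = -8 + √(57 + 94) = -8 + √151 ≈ 4.2882)
l(M) = -1/(4*(-5 + M))
s = -1/(-52 + 4*√151) (s = -1/(-20 + 4*(-8 + √151)) = -1/(-20 + (-32 + 4*√151)) = -1/(-52 + 4*√151) ≈ 0.35122)
-41595/(-48187) + k/s = -41595/(-48187) + 733/(13/72 + √151/72) = -41595*(-1/48187) + 733/(13/72 + √151/72) = 41595/48187 + 733/(13/72 + √151/72)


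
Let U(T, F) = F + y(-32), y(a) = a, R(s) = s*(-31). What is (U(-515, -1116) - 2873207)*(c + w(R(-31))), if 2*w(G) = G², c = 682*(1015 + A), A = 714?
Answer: -9433279564335/2 ≈ -4.7166e+12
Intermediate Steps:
R(s) = -31*s
c = 1179178 (c = 682*(1015 + 714) = 682*1729 = 1179178)
w(G) = G²/2
U(T, F) = -32 + F (U(T, F) = F - 32 = -32 + F)
(U(-515, -1116) - 2873207)*(c + w(R(-31))) = ((-32 - 1116) - 2873207)*(1179178 + (-31*(-31))²/2) = (-1148 - 2873207)*(1179178 + (½)*961²) = -2874355*(1179178 + (½)*923521) = -2874355*(1179178 + 923521/2) = -2874355*3281877/2 = -9433279564335/2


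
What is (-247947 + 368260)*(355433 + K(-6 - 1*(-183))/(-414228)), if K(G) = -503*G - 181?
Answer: 4428432476092492/103557 ≈ 4.2763e+10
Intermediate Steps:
K(G) = -181 - 503*G
(-247947 + 368260)*(355433 + K(-6 - 1*(-183))/(-414228)) = (-247947 + 368260)*(355433 + (-181 - 503*(-6 - 1*(-183)))/(-414228)) = 120313*(355433 + (-181 - 503*(-6 + 183))*(-1/414228)) = 120313*(355433 + (-181 - 503*177)*(-1/414228)) = 120313*(355433 + (-181 - 89031)*(-1/414228)) = 120313*(355433 - 89212*(-1/414228)) = 120313*(355433 + 22303/103557) = 120313*(36807597484/103557) = 4428432476092492/103557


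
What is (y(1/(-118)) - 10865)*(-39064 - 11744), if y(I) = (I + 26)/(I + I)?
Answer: 629942988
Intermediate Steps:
y(I) = (26 + I)/(2*I) (y(I) = (26 + I)/((2*I)) = (26 + I)*(1/(2*I)) = (26 + I)/(2*I))
(y(1/(-118)) - 10865)*(-39064 - 11744) = ((26 + 1/(-118))/(2*(1/(-118))) - 10865)*(-39064 - 11744) = ((26 - 1/118)/(2*(-1/118)) - 10865)*(-50808) = ((½)*(-118)*(3067/118) - 10865)*(-50808) = (-3067/2 - 10865)*(-50808) = -24797/2*(-50808) = 629942988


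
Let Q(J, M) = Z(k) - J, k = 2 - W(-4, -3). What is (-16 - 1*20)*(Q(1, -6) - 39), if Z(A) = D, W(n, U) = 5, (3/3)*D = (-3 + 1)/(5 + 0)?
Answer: 7272/5 ≈ 1454.4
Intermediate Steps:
D = -⅖ (D = (-3 + 1)/(5 + 0) = -2/5 = -2*⅕ = -⅖ ≈ -0.40000)
k = -3 (k = 2 - 1*5 = 2 - 5 = -3)
Z(A) = -⅖
Q(J, M) = -⅖ - J
(-16 - 1*20)*(Q(1, -6) - 39) = (-16 - 1*20)*((-⅖ - 1*1) - 39) = (-16 - 20)*((-⅖ - 1) - 39) = -36*(-7/5 - 39) = -36*(-202/5) = 7272/5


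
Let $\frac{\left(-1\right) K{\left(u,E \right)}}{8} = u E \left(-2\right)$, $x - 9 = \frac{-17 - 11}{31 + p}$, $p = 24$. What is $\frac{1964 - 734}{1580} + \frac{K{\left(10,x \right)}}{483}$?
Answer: $\frac{3014651}{839454} \approx 3.5912$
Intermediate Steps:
$x = \frac{467}{55}$ ($x = 9 + \frac{-17 - 11}{31 + 24} = 9 - \frac{28}{55} = \frac{467}{55} \approx 8.4909$)
$K{\left(u,E \right)} = 16 E u$ ($K{\left(u,E \right)} = - 8 u E \left(-2\right) = - 8 E u \left(-2\right) = - 8 \left(- 2 E u\right) = 16 E u$)
$\frac{1964 - 734}{1580} + \frac{K{\left(10,x \right)}}{483} = \frac{1964 - 734}{1580} + \frac{16 \cdot \frac{467}{55} \cdot 10}{483} = 1230 \cdot \frac{1}{1580} + \frac{14944}{11} \cdot \frac{1}{483} = \frac{123}{158} + \frac{14944}{5313} = \frac{3014651}{839454}$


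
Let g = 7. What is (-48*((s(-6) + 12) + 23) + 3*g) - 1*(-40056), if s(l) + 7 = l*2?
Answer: 39309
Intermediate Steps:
s(l) = -7 + 2*l (s(l) = -7 + l*2 = -7 + 2*l)
(-48*((s(-6) + 12) + 23) + 3*g) - 1*(-40056) = (-48*(((-7 + 2*(-6)) + 12) + 23) + 3*7) - 1*(-40056) = (-48*(((-7 - 12) + 12) + 23) + 21) + 40056 = (-48*((-19 + 12) + 23) + 21) + 40056 = (-48*(-7 + 23) + 21) + 40056 = (-48*16 + 21) + 40056 = (-768 + 21) + 40056 = -747 + 40056 = 39309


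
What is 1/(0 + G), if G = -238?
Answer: -1/238 ≈ -0.0042017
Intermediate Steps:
1/(0 + G) = 1/(0 - 238) = 1/(-238) = -1/238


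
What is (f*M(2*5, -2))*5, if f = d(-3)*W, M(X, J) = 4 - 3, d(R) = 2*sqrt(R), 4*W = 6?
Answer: 15*I*sqrt(3) ≈ 25.981*I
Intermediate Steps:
W = 3/2 (W = (1/4)*6 = 3/2 ≈ 1.5000)
M(X, J) = 1
f = 3*I*sqrt(3) (f = (2*sqrt(-3))*(3/2) = (2*(I*sqrt(3)))*(3/2) = (2*I*sqrt(3))*(3/2) = 3*I*sqrt(3) ≈ 5.1962*I)
(f*M(2*5, -2))*5 = ((3*I*sqrt(3))*1)*5 = (3*I*sqrt(3))*5 = 15*I*sqrt(3)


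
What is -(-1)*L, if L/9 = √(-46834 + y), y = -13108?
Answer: 9*I*√59942 ≈ 2203.5*I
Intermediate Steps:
L = 9*I*√59942 (L = 9*√(-46834 - 13108) = 9*√(-59942) = 9*(I*√59942) = 9*I*√59942 ≈ 2203.5*I)
-(-1)*L = -(-1)*9*I*√59942 = -(-9)*I*√59942 = 9*I*√59942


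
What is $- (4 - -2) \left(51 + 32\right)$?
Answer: $-498$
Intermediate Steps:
$- (4 - -2) \left(51 + 32\right) = - (4 + 2) 83 = \left(-1\right) 6 \cdot 83 = \left(-6\right) 83 = -498$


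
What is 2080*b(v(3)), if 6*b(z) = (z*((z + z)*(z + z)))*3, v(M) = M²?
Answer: 3032640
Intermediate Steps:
b(z) = 2*z³ (b(z) = ((z*((z + z)*(z + z)))*3)/6 = ((z*((2*z)*(2*z)))*3)/6 = ((z*(4*z²))*3)/6 = ((4*z³)*3)/6 = (12*z³)/6 = 2*z³)
2080*b(v(3)) = 2080*(2*(3²)³) = 2080*(2*9³) = 2080*(2*729) = 2080*1458 = 3032640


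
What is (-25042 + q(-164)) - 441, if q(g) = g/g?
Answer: -25482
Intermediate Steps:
q(g) = 1
(-25042 + q(-164)) - 441 = (-25042 + 1) - 441 = -25041 - 441 = -25482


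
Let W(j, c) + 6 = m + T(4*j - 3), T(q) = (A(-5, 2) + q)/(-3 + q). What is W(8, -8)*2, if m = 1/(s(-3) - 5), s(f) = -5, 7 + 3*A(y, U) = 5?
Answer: -1954/195 ≈ -10.021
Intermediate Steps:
A(y, U) = -⅔ (A(y, U) = -7/3 + (⅓)*5 = -7/3 + 5/3 = -⅔)
T(q) = (-⅔ + q)/(-3 + q)
m = -⅒ (m = 1/(-5 - 5) = 1/(-10) = -⅒ ≈ -0.10000)
W(j, c) = -61/10 + (-11/3 + 4*j)/(-6 + 4*j) (W(j, c) = -6 + (-⅒ + (-⅔ + (4*j - 3))/(-3 + (4*j - 3))) = -6 + (-⅒ + (-⅔ + (-3 + 4*j))/(-3 + (-3 + 4*j))) = -6 + (-⅒ + (-11/3 + 4*j)/(-6 + 4*j)) = -61/10 + (-11/3 + 4*j)/(-6 + 4*j))
W(8, -8)*2 = ((247 - 153*8)/(15*(-3 + 2*8)))*2 = ((247 - 1224)/(15*(-3 + 16)))*2 = ((1/15)*(-977)/13)*2 = ((1/15)*(1/13)*(-977))*2 = -977/195*2 = -1954/195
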